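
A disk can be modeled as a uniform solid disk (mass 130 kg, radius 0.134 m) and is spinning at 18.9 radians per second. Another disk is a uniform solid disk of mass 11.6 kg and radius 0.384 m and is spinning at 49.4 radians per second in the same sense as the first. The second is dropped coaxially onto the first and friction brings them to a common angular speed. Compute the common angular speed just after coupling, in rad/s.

The coupling torques are internal; angular momentum about the shared axis is conserved.
Moments of inertia: I_A = ½(130)(0.134)² = 1.167 kg·m²; I_B = ½(11.6)(0.384)² = 0.8552 kg·m².
Taking A's sense as positive: L = (1.167)(18.9) + (0.8552)(49.4) = 64.31 kg·m²·rad/s.
Combined I = 1.167 + 0.8552 = 2.022 kg·m².
ω_f = L / I = 64.31 / 2.022 = 31.80 rad/s.

|ω_f| ≈ 31.8 rad/s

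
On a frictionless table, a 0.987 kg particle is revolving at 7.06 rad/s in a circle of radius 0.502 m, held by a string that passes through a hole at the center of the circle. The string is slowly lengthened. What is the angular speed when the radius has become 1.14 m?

ω₂ ≈ 1.37 rad/s

The constraining force is radial, so m r² ω about the center is conserved.
ω₂ = ω₁ (r₁/r₂)² = (7.06)(0.502/1.14)² = 1.369 rad/s.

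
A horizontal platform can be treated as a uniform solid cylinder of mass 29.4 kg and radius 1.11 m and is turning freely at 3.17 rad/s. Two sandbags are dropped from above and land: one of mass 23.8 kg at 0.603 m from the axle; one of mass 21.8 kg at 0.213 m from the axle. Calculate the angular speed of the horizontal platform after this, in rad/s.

ω_f ≈ 2.07 rad/s

The added mass arrives with no angular momentum about the axle, and any external torque about the axle is negligible, so the system's angular momentum is conserved.
I_p = ½(29.4)(1.11)² = 18.11 kg·m².
Added inertia Σmr² = (23.8)(0.603)² + (21.8)(0.213)² = 9.643 kg·m²; I_f = 18.11 + 9.643 = 27.75 kg·m².
ω_f = I_p ω_i / I_f = (18.11)(3.17) / 27.75 = 2.069 rad/s.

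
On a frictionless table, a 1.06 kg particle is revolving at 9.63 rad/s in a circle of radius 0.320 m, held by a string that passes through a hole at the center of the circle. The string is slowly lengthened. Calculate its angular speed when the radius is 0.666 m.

The constraining force is radial, so m r² ω about the center is conserved.
ω₂ = ω₁ (r₁/r₂)² = (9.63)(0.320/0.666)² = 2.223 rad/s.

ω₂ ≈ 2.22 rad/s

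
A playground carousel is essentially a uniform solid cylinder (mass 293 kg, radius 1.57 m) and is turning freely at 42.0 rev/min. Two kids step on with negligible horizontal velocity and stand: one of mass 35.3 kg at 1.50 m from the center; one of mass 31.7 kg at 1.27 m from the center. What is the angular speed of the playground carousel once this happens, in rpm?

No external torque acts about the center; L_before = L_after.
I_p = ½(293)(1.57)² = 361.1 kg·m².
Added inertia Σmr² = (35.3)(1.50)² + (31.7)(1.27)² = 130.6 kg·m²; I_f = 361.1 + 130.6 = 491.7 kg·m².
ω_f = I_p ω_i / I_f = (361.1)(42.0) / 491.7 = 30.85 rpm.

ω_f ≈ 30.8 rpm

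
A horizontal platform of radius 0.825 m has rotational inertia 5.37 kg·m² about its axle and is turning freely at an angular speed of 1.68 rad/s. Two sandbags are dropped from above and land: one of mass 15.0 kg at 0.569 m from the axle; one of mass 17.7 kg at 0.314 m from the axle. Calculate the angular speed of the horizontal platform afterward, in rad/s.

ω_f ≈ 0.754 rad/s

No external torque acts about the axle; L_before = L_after.
Added inertia Σmr² = (15.0)(0.569)² + (17.7)(0.314)² = 6.602 kg·m²; I_f = 5.370 + 6.602 = 11.97 kg·m².
ω_f = I_p ω_i / I_f = (5.370)(1.68) / 11.97 = 0.7536 rad/s.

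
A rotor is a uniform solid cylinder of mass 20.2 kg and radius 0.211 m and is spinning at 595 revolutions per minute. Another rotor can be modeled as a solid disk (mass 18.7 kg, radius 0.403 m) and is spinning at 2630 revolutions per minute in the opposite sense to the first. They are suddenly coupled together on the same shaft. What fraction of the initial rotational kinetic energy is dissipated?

fraction ≈ 0.338

No external torque acts about the common axis, so total angular momentum is conserved.
Moments of inertia: I_A = ½(20.2)(0.211)² = 0.4497 kg·m²; I_B = ½(18.7)(0.403)² = 1.519 kg·m².
Taking A's sense as positive: L = (0.4497)(595) − (1.519)(2630) = -3726 kg·m²·rpm.
Combined I = 0.4497 + 1.519 = 1.968 kg·m².
ω_f = L / I = -3726 / 1.968 = -1893 rpm.
KE_i = ½ΣIω² = 58460 J; KE_f = ½(1.968)(198.3)² = 38680 J.
Fraction dissipated = (KE_i − KE_f)/KE_i = 0.3384.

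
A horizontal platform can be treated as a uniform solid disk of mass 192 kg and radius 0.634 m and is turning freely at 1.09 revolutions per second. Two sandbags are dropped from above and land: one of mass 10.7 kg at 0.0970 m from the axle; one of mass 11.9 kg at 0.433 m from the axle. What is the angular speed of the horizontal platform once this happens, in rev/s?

The added mass arrives with no angular momentum about the axle, and any external torque about the axle is negligible, so the system's angular momentum is conserved.
I_p = ½(192)(0.634)² = 38.59 kg·m².
Added inertia Σmr² = (10.7)(0.0970)² + (11.9)(0.433)² = 2.332 kg·m²; I_f = 38.59 + 2.332 = 40.92 kg·m².
ω_f = I_p ω_i / I_f = (38.59)(1.09) / 40.92 = 1.028 rev/s.

ω_f ≈ 1.03 rev/s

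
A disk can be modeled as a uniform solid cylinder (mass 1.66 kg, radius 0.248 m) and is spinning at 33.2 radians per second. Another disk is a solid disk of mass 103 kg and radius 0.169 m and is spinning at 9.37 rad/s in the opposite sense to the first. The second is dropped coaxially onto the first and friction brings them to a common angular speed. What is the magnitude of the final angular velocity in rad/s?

|ω_f| ≈ 7.94 rad/s

No external torque acts about the common axis, so total angular momentum is conserved.
Moments of inertia: I_A = ½(1.66)(0.248)² = 0.05105 kg·m²; I_B = ½(103)(0.169)² = 1.471 kg·m².
Taking A's sense as positive: L = (0.05105)(33.2) − (1.471)(9.37) = -12.09 kg·m²·rad/s.
Combined I = 0.05105 + 1.471 = 1.522 kg·m².
ω_f = L / I = -12.09 / 1.522 = -7.942 rad/s.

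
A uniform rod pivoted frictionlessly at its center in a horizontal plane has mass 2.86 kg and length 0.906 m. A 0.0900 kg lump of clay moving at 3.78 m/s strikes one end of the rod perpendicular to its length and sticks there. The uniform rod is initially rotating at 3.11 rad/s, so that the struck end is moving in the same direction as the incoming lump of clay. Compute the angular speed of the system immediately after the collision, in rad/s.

|ω_f| ≈ 3.56 rad/s

The axle reaction passes through the pivot and exerts no torque about it; angular momentum about the pivot is conserved through the impact.
I_p = (1/12)(2.86)(0.906)² = 0.1956 kg·m². Taking the sense of the lump of clay's angular momentum as positive, L_{lump} = m v R = (0.0900)(3.78)(0.906/2) = 0.1541 kg·m²/s.
L_i = +I_p ω_p + m v R = +(0.1956)(3.11) + 0.1541 = 0.7625 kg·m²/s.
After sticking, I_f = I_p + m R² = 0.1956 + (0.0900)(0.906/2)² = 0.2141 kg·m².
ω_f = L_i / I_f = 0.7625 / 0.2141 = 3.562 rad/s.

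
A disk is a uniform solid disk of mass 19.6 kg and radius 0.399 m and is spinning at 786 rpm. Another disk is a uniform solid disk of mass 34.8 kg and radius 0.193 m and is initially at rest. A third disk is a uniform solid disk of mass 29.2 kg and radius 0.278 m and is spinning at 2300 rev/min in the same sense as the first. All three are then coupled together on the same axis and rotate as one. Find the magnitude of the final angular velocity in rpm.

The coupling torques are internal; angular momentum about the shared axis is conserved.
Moments of inertia: I_A = ½(19.6)(0.399)² = 1.560 kg·m²; I_B = ½(34.8)(0.193)² = 0.6481 kg·m²; I_C = ½(29.2)(0.278)² = 1.128 kg·m².
Taking A's sense as positive: L = (1.560)(786) + (1.128)(2300) = 3821 kg·m²·rpm.
Combined I = 1.560 + 0.6481 + 1.128 = 3.337 kg·m².
ω_f = L / I = 3821 / 3.337 = 1145 rpm.

|ω_f| ≈ 1150 rpm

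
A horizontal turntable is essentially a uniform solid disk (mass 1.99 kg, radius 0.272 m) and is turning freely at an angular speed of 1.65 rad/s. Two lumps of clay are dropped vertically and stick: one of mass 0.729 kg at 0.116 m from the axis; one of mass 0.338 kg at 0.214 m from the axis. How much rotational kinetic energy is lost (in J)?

The added mass arrives with no angular momentum about the axis, and any external torque about the axis is negligible, so the system's angular momentum is conserved.
I_p = ½(1.99)(0.272)² = 0.07361 kg·m².
Added inertia Σmr² = (0.729)(0.116)² + (0.338)(0.214)² = 0.02529 kg·m²; I_f = 0.07361 + 0.02529 = 0.09890 kg·m².
ω_f = I_p ω_i / I_f = (0.07361)(1.65) / 0.09890 = 1.228 rad/s.
KE_i = ½(0.07361)(1.650 rad/s)² = 0.1002 J; KE_f = ½(0.09890)(1.228)² = 0.07459 J.

energy lost ≈ 0.0256 J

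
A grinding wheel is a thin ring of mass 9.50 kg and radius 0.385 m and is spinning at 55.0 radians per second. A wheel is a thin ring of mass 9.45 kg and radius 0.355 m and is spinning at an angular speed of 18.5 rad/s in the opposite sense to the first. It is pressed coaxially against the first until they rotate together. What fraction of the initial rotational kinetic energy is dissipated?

fraction ≈ 0.747

No external torque acts about the common axis, so total angular momentum is conserved.
Moments of inertia: I_A = (9.50)(0.385)² = 1.408 kg·m²; I_B = (9.45)(0.355)² = 1.191 kg·m².
Taking A's sense as positive: L = (1.408)(55.0) − (1.191)(18.5) = 55.42 kg·m²·rad/s.
Combined I = 1.408 + 1.191 = 2.599 kg·m².
ω_f = L / I = 55.42 / 2.599 = 21.32 rad/s.
KE_i = ½ΣIω² = 2334 J; KE_f = ½(2.599)(21.32)² = 590.8 J.
Fraction dissipated = (KE_i − KE_f)/KE_i = 0.7468.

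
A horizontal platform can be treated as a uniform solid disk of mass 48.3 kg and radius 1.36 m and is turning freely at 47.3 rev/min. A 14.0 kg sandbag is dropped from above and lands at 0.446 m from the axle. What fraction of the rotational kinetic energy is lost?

fraction ≈ 0.0587

No external torque acts about the axle; L_before = L_after.
I_p = ½(48.3)(1.36)² = 44.67 kg·m².
Added inertia Σmr² = (14.0)(0.446)² = 2.785 kg·m²; I_f = 44.67 + 2.785 = 47.45 kg·m².
ω_f = I_p ω_i / I_f = (44.67)(47.3) / 47.45 = 44.52 rpm.
KE_i = ½(44.67)(4.953 rad/s)² = 548.0 J; KE_f = ½(47.45)(4.663)² = 515.8 J.
Fraction lost = 0.05869.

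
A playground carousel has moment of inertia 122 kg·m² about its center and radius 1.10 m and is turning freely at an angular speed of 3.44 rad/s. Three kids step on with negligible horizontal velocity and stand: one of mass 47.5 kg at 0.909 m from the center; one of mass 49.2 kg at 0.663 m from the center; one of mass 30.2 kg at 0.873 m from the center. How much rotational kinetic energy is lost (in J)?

energy lost ≈ 294 J

No external torque acts about the center; L_before = L_after.
Added inertia Σmr² = (47.5)(0.909)² + (49.2)(0.663)² + (30.2)(0.873)² = 83.89 kg·m²; I_f = 122.0 + 83.89 = 205.9 kg·m².
ω_f = I_p ω_i / I_f = (122.0)(3.44) / 205.9 = 2.038 rad/s.
KE_i = ½(122.0)(3.440 rad/s)² = 721.8 J; KE_f = ½(205.9)(2.038)² = 427.7 J.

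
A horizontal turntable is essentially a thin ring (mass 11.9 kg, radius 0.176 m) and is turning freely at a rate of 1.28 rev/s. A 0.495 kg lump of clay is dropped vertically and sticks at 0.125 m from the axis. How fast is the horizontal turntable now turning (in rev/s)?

No external torque acts about the axis; L_before = L_after.
I_p = (11.9)(0.176)² = 0.3686 kg·m².
Added inertia Σmr² = (0.495)(0.125)² = 0.007734 kg·m²; I_f = 0.3686 + 0.007734 = 0.3763 kg·m².
ω_f = I_p ω_i / I_f = (0.3686)(1.28) / 0.3763 = 1.254 rev/s.

ω_f ≈ 1.25 rev/s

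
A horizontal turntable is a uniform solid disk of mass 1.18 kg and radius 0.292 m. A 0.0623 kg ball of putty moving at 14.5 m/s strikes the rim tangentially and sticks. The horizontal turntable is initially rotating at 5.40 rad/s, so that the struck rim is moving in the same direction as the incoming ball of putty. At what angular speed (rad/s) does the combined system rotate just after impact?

|ω_f| ≈ 9.63 rad/s

The axle reaction passes through the axle and exerts no torque about it; angular momentum about the axle is conserved through the impact.
I_p = ½(1.18)(0.292)² = 0.05031 kg·m². Taking the sense of the ball of putty's angular momentum as positive, L_{ball} = m v R = (0.0623)(14.5)(0.292) = 0.2638 kg·m²/s.
L_i = +I_p ω_p + m v R = +(0.05031)(5.40) + 0.2638 = 0.5354 kg·m²/s.
After sticking, I_f = I_p + m R² = 0.05031 + (0.0623)(0.292)² = 0.05562 kg·m².
ω_f = L_i / I_f = 0.5354 / 0.05562 = 9.627 rad/s.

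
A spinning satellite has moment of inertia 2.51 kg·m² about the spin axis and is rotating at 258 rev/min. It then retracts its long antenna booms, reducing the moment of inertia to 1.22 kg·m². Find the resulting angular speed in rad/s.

Angular momentum about the spin axis is conserved since the torque about it is zero.
ω₂ = I₁ω₁ / I₂ = (2.510)(258 rpm) / (1.220) = 530.8 rpm = 55.59 rad/s.

ω₂ ≈ 55.6 rad/s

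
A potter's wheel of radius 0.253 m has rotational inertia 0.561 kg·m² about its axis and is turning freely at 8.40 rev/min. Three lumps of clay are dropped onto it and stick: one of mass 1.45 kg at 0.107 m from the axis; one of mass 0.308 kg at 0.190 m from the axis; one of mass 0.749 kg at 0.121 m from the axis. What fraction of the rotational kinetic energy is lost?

fraction ≈ 0.0645

No external torque acts about the axis; L_before = L_after.
Added inertia Σmr² = (1.45)(0.107)² + (0.308)(0.190)² + (0.749)(0.121)² = 0.03869 kg·m²; I_f = 0.5610 + 0.03869 = 0.5997 kg·m².
ω_f = I_p ω_i / I_f = (0.5610)(8.40) / 0.5997 = 7.858 rpm.
KE_i = ½(0.5610)(0.8796 rad/s)² = 0.2170 J; KE_f = ½(0.5997)(0.8229)² = 0.2030 J.
Fraction lost = 0.06451.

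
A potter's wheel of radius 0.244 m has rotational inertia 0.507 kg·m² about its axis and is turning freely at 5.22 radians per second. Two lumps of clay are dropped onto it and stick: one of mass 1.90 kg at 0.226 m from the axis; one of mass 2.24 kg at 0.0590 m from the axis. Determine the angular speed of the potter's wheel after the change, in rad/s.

ω_f ≈ 4.33 rad/s

The added mass arrives with no angular momentum about the axis, and any external torque about the axis is negligible, so the system's angular momentum is conserved.
Added inertia Σmr² = (1.90)(0.226)² + (2.24)(0.0590)² = 0.1048 kg·m²; I_f = 0.5070 + 0.1048 = 0.6118 kg·m².
ω_f = I_p ω_i / I_f = (0.5070)(5.22) / 0.6118 = 4.326 rad/s.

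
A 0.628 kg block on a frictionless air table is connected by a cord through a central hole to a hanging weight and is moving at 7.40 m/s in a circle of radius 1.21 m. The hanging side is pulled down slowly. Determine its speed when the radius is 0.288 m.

The only horizontal force on the mass is along the cord (radial), so it exerts no torque about the hole and angular momentum m v r is conserved.
v₂ = v₁ r₁ / r₂ = (7.40)(1.21) / (0.288) = 31.09 m/s.

v₂ ≈ 31.1 m/s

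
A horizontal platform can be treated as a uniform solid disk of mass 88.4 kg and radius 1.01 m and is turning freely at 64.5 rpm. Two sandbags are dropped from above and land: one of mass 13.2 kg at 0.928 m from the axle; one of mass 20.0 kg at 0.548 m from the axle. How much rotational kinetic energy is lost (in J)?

energy lost ≈ 286 J

No external torque acts about the axle; L_before = L_after.
I_p = ½(88.4)(1.01)² = 45.09 kg·m².
Added inertia Σmr² = (13.2)(0.928)² + (20.0)(0.548)² = 17.37 kg·m²; I_f = 45.09 + 17.37 = 62.46 kg·m².
ω_f = I_p ω_i / I_f = (45.09)(64.5) / 62.46 = 46.56 rpm.
KE_i = ½(45.09)(6.754 rad/s)² = 1029 J; KE_f = ½(62.46)(4.876)² = 742.4 J.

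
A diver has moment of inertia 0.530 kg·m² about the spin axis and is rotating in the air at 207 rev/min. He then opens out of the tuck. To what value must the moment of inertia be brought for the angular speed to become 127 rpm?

I₂ ≈ 0.864 kg·m²

No external torque acts about the spin axis, so angular momentum is conserved.
I₂ = I₁ω₁ / ω₂ = (0.530)(207) / (127) = 0.8639 kg·m².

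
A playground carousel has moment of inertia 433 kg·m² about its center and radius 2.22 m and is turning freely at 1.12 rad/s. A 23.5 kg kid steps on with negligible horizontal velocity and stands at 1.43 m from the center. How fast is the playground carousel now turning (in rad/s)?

No external torque acts about the center; L_before = L_after.
Added inertia Σmr² = (23.5)(1.43)² = 48.06 kg·m²; I_f = 433.0 + 48.06 = 481.1 kg·m².
ω_f = I_p ω_i / I_f = (433.0)(1.12) / 481.1 = 1.008 rad/s.

ω_f ≈ 1.01 rad/s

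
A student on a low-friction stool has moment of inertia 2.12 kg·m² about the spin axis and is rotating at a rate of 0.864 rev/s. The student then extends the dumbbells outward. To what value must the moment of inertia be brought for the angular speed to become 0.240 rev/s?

I₂ ≈ 7.63 kg·m²

No external torque acts about the spin axis, so angular momentum is conserved.
I₂ = I₁ω₁ / ω₂ = (2.12)(0.864) / (0.240) = 7.632 kg·m².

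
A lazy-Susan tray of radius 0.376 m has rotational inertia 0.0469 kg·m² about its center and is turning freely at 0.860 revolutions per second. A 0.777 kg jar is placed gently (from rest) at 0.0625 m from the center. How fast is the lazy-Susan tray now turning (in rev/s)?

ω_f ≈ 0.808 rev/s

The added mass arrives with no angular momentum about the center, and any external torque about the center is negligible, so the system's angular momentum is conserved.
Added inertia Σmr² = (0.777)(0.0625)² = 0.003035 kg·m²; I_f = 0.04690 + 0.003035 = 0.04994 kg·m².
ω_f = I_p ω_i / I_f = (0.04690)(0.860) / 0.04994 = 0.8077 rev/s.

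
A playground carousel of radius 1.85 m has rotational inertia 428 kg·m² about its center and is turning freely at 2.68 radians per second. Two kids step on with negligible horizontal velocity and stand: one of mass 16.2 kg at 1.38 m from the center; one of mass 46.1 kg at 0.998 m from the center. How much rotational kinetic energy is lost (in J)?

No external torque acts about the center; L_before = L_after.
Added inertia Σmr² = (16.2)(1.38)² + (46.1)(0.998)² = 76.77 kg·m²; I_f = 428.0 + 76.77 = 504.8 kg·m².
ω_f = I_p ω_i / I_f = (428.0)(2.68) / 504.8 = 2.272 rad/s.
KE_i = ½(428.0)(2.680 rad/s)² = 1537 J; KE_f = ½(504.8)(2.272)² = 1303 J.

energy lost ≈ 234 J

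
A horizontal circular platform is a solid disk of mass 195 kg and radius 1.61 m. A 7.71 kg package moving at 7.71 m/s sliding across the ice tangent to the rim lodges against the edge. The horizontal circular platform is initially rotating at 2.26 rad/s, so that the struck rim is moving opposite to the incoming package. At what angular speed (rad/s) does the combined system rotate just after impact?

The axle reaction passes through the central axle and exerts no torque about it; angular momentum about the central axle is conserved through the impact.
I_p = ½(195)(1.61)² = 252.7 kg·m². Taking the sense of the package's angular momentum as positive, L_{package} = m v R = (7.71)(7.71)(1.61) = 95.71 kg·m²/s.
L_i = −I_p ω_p + m v R = −(252.7)(2.26) + 95.71 = -475.5 kg·m²/s.
After sticking, I_f = I_p + m R² = 252.7 + (7.71)(1.61)² = 272.7 kg·m².
ω_f = L_i / I_f = -475.5 / 272.7 = -1.743 rad/s.

|ω_f| ≈ 1.74 rad/s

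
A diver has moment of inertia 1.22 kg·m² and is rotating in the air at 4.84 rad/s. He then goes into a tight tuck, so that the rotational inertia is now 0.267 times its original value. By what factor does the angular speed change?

ω₂/ω₁ ≈ 3.75

Angular momentum about the spin axis is conserved since the torque about it is zero.
I₂ = 0.267 × 1.22 = 0.3257 kg·m².
ω₂/ω₁ = I₁/I₂ = 1.220 / 0.3257 = 3.745.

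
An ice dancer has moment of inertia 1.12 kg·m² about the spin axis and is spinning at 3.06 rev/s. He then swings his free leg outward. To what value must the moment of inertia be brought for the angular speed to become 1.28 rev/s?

I₂ ≈ 2.68 kg·m²

With no external torque about the axis, L is conserved: I₁ω₁ = I₂ω₂.
I₂ = I₁ω₁ / ω₂ = (1.12)(3.06) / (1.28) = 2.678 kg·m².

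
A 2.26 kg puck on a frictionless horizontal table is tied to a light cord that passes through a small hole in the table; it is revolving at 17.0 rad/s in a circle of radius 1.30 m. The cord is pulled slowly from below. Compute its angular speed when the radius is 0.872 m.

ω₂ ≈ 37.8 rad/s

The constraining force is radial, so m r² ω about the center is conserved.
ω₂ = ω₁ (r₁/r₂)² = (17.0)(1.30/0.872)² = 37.78 rad/s.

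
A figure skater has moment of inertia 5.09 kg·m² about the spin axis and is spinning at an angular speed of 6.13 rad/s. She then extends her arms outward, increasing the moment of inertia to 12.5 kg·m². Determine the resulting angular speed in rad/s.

Angular momentum about the spin axis is conserved since the torque about it is zero.
ω₂ = I₁ω₁ / I₂ = (5.090)(6.13 rad/s) / (12.50) = 2.496 rad/s.

ω₂ ≈ 2.50 rad/s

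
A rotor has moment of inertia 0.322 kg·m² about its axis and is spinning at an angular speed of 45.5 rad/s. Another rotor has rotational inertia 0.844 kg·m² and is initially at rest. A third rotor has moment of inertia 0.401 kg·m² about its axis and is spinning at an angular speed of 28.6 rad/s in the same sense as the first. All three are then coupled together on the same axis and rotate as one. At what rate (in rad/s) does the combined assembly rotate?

|ω_f| ≈ 16.7 rad/s

The coupling torques are internal; angular momentum about the shared axis is conserved.
Taking A's sense as positive: L = (0.3220)(45.5) + (0.4010)(28.6) = 26.12 kg·m²·rad/s.
Combined I = 0.3220 + 0.8440 + 0.4010 = 1.567 kg·m².
ω_f = L / I = 26.12 / 1.567 = 16.67 rad/s.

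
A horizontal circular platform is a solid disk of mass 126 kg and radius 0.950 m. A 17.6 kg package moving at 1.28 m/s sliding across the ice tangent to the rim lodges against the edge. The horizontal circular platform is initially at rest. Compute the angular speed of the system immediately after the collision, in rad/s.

|ω_f| ≈ 0.294 rad/s

About the central axle the impulsive forces during the collision are internal, so angular momentum about that axis is conserved.
I_p = ½(126)(0.950)² = 56.86 kg·m². Taking the sense of the package's angular momentum as positive, L_{package} = m v R = (17.6)(1.28)(0.950) = 21.40 kg·m²/s.
L_i = 0 + 21.40 = 21.40 kg·m²/s.
After sticking, I_f = I_p + m R² = 56.86 + (17.6)(0.950)² = 72.74 kg·m².
ω_f = L_i / I_f = 21.40 / 72.74 = 0.2942 rad/s.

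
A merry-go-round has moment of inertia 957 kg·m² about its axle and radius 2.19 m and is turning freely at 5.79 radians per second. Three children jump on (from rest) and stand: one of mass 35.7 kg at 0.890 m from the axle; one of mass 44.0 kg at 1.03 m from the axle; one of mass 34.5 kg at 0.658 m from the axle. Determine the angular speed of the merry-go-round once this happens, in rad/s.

ω_f ≈ 5.29 rad/s

No external torque acts about the axle; L_before = L_after.
Added inertia Σmr² = (35.7)(0.890)² + (44.0)(1.03)² + (34.5)(0.658)² = 89.89 kg·m²; I_f = 957.0 + 89.89 = 1047 kg·m².
ω_f = I_p ω_i / I_f = (957.0)(5.79) / 1047 = 5.293 rad/s.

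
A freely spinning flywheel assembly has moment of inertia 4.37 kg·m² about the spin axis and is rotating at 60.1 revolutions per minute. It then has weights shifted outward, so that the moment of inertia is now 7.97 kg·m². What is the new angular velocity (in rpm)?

No external torque acts about the spin axis, so angular momentum is conserved.
ω₂ = I₁ω₁ / I₂ = (4.370)(60.1 rpm) / (7.970) = 32.95 rpm.

ω₂ ≈ 33.0 rpm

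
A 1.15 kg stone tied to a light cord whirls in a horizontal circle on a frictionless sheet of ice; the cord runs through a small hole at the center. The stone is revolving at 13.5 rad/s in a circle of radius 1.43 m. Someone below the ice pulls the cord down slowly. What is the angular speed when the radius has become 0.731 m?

The constraining force is radial, so m r² ω about the center is conserved.
ω₂ = ω₁ (r₁/r₂)² = (13.5)(1.43/0.731)² = 51.66 rad/s.

ω₂ ≈ 51.7 rad/s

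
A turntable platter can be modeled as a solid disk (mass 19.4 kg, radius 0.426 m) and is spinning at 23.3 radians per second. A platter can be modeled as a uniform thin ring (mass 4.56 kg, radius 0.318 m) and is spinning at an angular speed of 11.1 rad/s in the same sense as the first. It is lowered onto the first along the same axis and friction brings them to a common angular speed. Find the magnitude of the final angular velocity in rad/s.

|ω_f| ≈ 20.8 rad/s

The coupling torques are internal; angular momentum about the shared axis is conserved.
Moments of inertia: I_A = ½(19.4)(0.426)² = 1.760 kg·m²; I_B = (4.56)(0.318)² = 0.4611 kg·m².
Taking A's sense as positive: L = (1.760)(23.3) + (0.4611)(11.1) = 46.13 kg·m²·rad/s.
Combined I = 1.760 + 0.4611 = 2.221 kg·m².
ω_f = L / I = 46.13 / 2.221 = 20.77 rad/s.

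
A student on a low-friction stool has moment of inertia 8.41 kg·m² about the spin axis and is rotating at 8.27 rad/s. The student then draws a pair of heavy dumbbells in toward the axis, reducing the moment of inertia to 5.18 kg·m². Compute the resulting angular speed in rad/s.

Angular momentum about the spin axis is conserved since the torque about it is zero.
ω₂ = I₁ω₁ / I₂ = (8.410)(8.27 rad/s) / (5.180) = 13.43 rad/s.

ω₂ ≈ 13.4 rad/s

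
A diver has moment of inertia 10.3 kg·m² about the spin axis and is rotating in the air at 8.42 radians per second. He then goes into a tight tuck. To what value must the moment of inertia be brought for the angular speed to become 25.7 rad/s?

I₂ ≈ 3.37 kg·m²

No external torque acts about the spin axis, so angular momentum is conserved.
I₂ = I₁ω₁ / ω₂ = (10.3)(8.42) / (25.7) = 3.375 kg·m².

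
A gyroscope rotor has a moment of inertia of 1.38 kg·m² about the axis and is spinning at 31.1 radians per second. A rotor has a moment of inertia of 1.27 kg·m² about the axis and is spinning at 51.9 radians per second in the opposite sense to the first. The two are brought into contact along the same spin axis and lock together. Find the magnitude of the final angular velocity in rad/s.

No external torque acts about the common axis, so total angular momentum is conserved.
Taking A's sense as positive: L = (1.380)(31.1) − (1.270)(51.9) = -22.99 kg·m²·rad/s.
Combined I = 1.380 + 1.270 = 2.650 kg·m².
ω_f = L / I = -22.99 / 2.650 = -8.677 rad/s.

|ω_f| ≈ 8.68 rad/s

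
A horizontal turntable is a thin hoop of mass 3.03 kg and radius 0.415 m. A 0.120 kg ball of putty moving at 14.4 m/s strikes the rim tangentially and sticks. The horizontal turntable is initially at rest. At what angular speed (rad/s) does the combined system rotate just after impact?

About the axle the impulsive forces during the collision are internal, so angular momentum about that axis is conserved.
I_p = (3.03)(0.415)² = 0.5218 kg·m². Taking the sense of the ball of putty's angular momentum as positive, L_{ball} = m v R = (0.120)(14.4)(0.415) = 0.7171 kg·m²/s.
L_i = 0 + 0.7171 = 0.7171 kg·m²/s.
After sticking, I_f = I_p + m R² = 0.5218 + (0.120)(0.415)² = 0.5425 kg·m².
ω_f = L_i / I_f = 0.7171 / 0.5425 = 1.322 rad/s.

|ω_f| ≈ 1.32 rad/s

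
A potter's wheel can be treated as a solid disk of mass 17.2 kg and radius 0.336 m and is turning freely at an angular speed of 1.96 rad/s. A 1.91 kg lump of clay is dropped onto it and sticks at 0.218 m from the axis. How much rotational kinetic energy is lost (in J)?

No external torque acts about the axis; L_before = L_after.
I_p = ½(17.2)(0.336)² = 0.9709 kg·m².
Added inertia Σmr² = (1.91)(0.218)² = 0.09077 kg·m²; I_f = 0.9709 + 0.09077 = 1.062 kg·m².
ω_f = I_p ω_i / I_f = (0.9709)(1.96) / 1.062 = 1.792 rad/s.
KE_i = ½(0.9709)(1.960 rad/s)² = 1.865 J; KE_f = ½(1.062)(1.792)² = 1.705 J.

energy lost ≈ 0.159 J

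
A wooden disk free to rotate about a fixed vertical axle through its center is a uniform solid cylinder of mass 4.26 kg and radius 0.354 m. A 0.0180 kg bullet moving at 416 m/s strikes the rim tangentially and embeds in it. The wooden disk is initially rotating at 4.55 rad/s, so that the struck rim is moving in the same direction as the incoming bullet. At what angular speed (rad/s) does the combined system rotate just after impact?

About the axle the impulsive forces during the collision are internal, so angular momentum about that axis is conserved.
I_p = ½(4.26)(0.354)² = 0.2669 kg·m². Taking the sense of the bullet's angular momentum as positive, L_{bullet} = m v R = (0.0180)(416)(0.354) = 2.651 kg·m²/s.
L_i = +I_p ω_p + m v R = +(0.2669)(4.55) + 2.651 = 3.865 kg·m²/s.
After sticking, I_f = I_p + m R² = 0.2669 + (0.0180)(0.354)² = 0.2692 kg·m².
ω_f = L_i / I_f = 3.865 / 0.2692 = 14.36 rad/s.

|ω_f| ≈ 14.4 rad/s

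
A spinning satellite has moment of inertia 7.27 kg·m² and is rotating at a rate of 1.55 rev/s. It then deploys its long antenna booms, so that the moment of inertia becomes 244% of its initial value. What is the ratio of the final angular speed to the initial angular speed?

ω₂/ω₁ ≈ 0.410

No external torque acts about the spin axis, so angular momentum is conserved.
I₂ = 2.44 × 7.27 = 17.74 kg·m².
ω₂/ω₁ = I₁/I₂ = 7.270 / 17.74 = 0.4098.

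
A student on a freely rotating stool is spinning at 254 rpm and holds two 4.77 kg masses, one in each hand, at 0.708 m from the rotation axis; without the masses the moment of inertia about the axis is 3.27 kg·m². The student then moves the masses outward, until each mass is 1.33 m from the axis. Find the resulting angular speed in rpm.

ω₂ ≈ 102 rpm

With no external torque about the axis, L is conserved: I₁ω₁ = I₂ω₂.
I₁ = 3.27 + 2(4.77)(0.708)² = 8.052 kg·m²; I₂ = 3.27 + 2(4.77)(1.33)² = 20.15 kg·m².
ω₂ = I₁ω₁ / I₂ = (8.052)(254 rpm) / (20.15) = 101.5 rpm.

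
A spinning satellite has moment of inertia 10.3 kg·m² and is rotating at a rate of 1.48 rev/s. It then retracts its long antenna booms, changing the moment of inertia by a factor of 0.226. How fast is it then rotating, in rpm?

ω₂ ≈ 393 rpm

With no external torque about the axis, L is conserved: I₁ω₁ = I₂ω₂.
I₂ = 0.226 × 10.3 = 2.328 kg·m².
ω₂ = I₁ω₁ / I₂ = (10.30)(1.48 rev/s) / (2.328) = 6.549 rev/s = 392.9 rpm.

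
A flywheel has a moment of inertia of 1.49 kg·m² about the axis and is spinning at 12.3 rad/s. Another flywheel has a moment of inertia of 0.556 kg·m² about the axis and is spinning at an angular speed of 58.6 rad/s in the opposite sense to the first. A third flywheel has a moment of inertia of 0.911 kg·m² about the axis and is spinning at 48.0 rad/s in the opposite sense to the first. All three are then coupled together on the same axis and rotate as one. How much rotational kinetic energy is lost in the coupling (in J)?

No external torque acts about the common axis, so total angular momentum is conserved.
Taking A's sense as positive: L = (1.490)(12.3) − (0.5560)(58.6) − (0.9110)(48.0) = -57.98 kg·m²·rad/s.
Combined I = 1.490 + 0.5560 + 0.9110 = 2.957 kg·m².
ω_f = L / I = -57.98 / 2.957 = -19.61 rad/s.
KE_i = ½ΣIω² = 2117 J; KE_f = ½(2.957)(19.61)² = 568.5 J.

ΔKE lost ≈ 1550 J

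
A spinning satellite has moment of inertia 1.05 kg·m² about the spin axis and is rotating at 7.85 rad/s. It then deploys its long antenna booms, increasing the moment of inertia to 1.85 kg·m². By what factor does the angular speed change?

With no external torque about the axis, L is conserved: I₁ω₁ = I₂ω₂.
ω₂/ω₁ = I₁/I₂ = 1.050 / 1.850 = 0.5676.

ω₂/ω₁ ≈ 0.568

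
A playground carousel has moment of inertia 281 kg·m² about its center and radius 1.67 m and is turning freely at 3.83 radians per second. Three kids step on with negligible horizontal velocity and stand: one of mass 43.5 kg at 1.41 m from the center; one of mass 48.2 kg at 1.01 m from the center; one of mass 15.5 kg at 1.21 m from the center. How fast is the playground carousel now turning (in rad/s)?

The added mass arrives with no angular momentum about the center, and any external torque about the center is negligible, so the system's angular momentum is conserved.
Added inertia Σmr² = (43.5)(1.41)² + (48.2)(1.01)² + (15.5)(1.21)² = 158.3 kg·m²; I_f = 281.0 + 158.3 = 439.3 kg·m².
ω_f = I_p ω_i / I_f = (281.0)(3.83) / 439.3 = 2.450 rad/s.

ω_f ≈ 2.45 rad/s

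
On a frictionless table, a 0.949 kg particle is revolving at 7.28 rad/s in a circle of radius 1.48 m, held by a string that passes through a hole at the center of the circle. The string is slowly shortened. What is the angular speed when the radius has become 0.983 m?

No torque about the axis ⇒ m r₁² ω₁ = m r₂² ω₂.
ω₂ = ω₁ (r₁/r₂)² = (7.28)(1.48/0.983)² = 16.50 rad/s.

ω₂ ≈ 16.5 rad/s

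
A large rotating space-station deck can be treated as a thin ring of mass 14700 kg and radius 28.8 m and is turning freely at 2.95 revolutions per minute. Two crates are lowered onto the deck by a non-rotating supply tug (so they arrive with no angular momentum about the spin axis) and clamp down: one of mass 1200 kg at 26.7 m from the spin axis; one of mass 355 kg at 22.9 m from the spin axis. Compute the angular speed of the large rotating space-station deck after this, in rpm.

ω_f ≈ 2.72 rpm

No external torque acts about the spin axis; L_before = L_after.
I_p = (14700)(28.8)² = 1.219e+07 kg·m².
Added inertia Σmr² = (1200)(26.7)² + (355)(22.9)² = 1.042e+06 kg·m²; I_f = 1.219e+07 + 1.042e+06 = 1.323e+07 kg·m².
ω_f = I_p ω_i / I_f = (1.219e+07)(2.95) / 1.323e+07 = 2.718 rpm.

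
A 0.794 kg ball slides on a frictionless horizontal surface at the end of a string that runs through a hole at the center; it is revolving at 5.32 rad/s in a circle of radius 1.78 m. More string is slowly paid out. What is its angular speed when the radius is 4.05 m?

The constraining force is radial, so m r² ω about the center is conserved.
ω₂ = ω₁ (r₁/r₂)² = (5.32)(1.78/4.05)² = 1.028 rad/s.

ω₂ ≈ 1.03 rad/s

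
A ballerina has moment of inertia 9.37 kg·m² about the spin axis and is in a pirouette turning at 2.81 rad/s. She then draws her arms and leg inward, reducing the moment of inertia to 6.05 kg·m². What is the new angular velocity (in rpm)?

ω₂ ≈ 41.6 rpm

Angular momentum about the spin axis is conserved since the torque about it is zero.
ω₂ = I₁ω₁ / I₂ = (9.370)(2.81 rad/s) / (6.050) = 4.352 rad/s = 41.56 rpm.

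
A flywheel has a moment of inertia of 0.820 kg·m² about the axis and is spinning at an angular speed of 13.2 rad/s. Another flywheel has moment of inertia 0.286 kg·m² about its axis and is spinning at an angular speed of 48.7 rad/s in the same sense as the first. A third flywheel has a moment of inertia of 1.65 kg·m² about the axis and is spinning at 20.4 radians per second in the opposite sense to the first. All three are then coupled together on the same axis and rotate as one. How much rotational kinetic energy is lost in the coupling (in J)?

No external torque acts about the common axis, so total angular momentum is conserved.
Taking A's sense as positive: L = (0.8200)(13.2) + (0.2860)(48.7) − (1.650)(20.4) = -8.908 kg·m²·rad/s.
Combined I = 0.8200 + 0.2860 + 1.650 = 2.756 kg·m².
ω_f = L / I = -8.908 / 2.756 = -3.232 rad/s.
KE_i = ½ΣIω² = 753.9 J; KE_f = ½(2.756)(3.232)² = 14.40 J.

ΔKE lost ≈ 740 J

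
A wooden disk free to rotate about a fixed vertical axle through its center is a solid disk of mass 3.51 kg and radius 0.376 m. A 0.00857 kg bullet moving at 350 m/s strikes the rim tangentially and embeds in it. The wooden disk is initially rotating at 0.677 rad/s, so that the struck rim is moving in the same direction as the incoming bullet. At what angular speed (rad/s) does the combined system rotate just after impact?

About the axle the impulsive forces during the collision are internal, so angular momentum about that axis is conserved.
I_p = ½(3.51)(0.376)² = 0.2481 kg·m². Taking the sense of the bullet's angular momentum as positive, L_{bullet} = m v R = (0.00857)(350)(0.376) = 1.128 kg·m²/s.
L_i = +I_p ω_p + m v R = +(0.2481)(0.677) + 1.128 = 1.296 kg·m²/s.
After sticking, I_f = I_p + m R² = 0.2481 + (0.00857)(0.376)² = 0.2493 kg·m².
ω_f = L_i / I_f = 1.296 / 0.2493 = 5.197 rad/s.

|ω_f| ≈ 5.20 rad/s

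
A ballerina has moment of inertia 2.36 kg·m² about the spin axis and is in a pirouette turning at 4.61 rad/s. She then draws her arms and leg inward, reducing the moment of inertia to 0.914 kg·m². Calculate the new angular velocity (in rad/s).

Angular momentum about the spin axis is conserved since the torque about it is zero.
ω₂ = I₁ω₁ / I₂ = (2.360)(4.61 rad/s) / (0.9140) = 11.90 rad/s.

ω₂ ≈ 11.9 rad/s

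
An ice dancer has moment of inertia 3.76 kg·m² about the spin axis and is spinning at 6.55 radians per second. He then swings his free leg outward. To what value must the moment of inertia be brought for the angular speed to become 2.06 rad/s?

No external torque acts about the spin axis, so angular momentum is conserved.
I₂ = I₁ω₁ / ω₂ = (3.76)(6.55) / (2.06) = 11.96 kg·m².

I₂ ≈ 12.0 kg·m²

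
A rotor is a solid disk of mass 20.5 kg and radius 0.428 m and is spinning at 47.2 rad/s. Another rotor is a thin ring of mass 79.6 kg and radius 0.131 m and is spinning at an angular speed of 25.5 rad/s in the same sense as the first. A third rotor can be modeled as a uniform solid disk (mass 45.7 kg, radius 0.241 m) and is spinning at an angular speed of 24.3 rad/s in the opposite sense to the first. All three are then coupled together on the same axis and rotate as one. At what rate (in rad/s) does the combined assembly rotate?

No external torque acts about the common axis, so total angular momentum is conserved.
Moments of inertia: I_A = ½(20.5)(0.428)² = 1.878 kg·m²; I_B = (79.6)(0.131)² = 1.366 kg·m²; I_C = ½(45.7)(0.241)² = 1.327 kg·m².
Taking A's sense as positive: L = (1.878)(47.2) + (1.366)(25.5) − (1.327)(24.3) = 91.21 kg·m²·rad/s.
Combined I = 1.878 + 1.366 + 1.327 = 4.571 kg·m².
ω_f = L / I = 91.21 / 4.571 = 19.95 rad/s.

|ω_f| ≈ 20.0 rad/s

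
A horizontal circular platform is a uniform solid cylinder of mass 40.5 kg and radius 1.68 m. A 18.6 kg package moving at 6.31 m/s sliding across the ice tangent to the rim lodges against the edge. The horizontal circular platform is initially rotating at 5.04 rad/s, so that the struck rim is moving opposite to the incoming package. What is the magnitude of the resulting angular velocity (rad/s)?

About the central axle the impulsive forces during the collision are internal, so angular momentum about that axis is conserved.
I_p = ½(40.5)(1.68)² = 57.15 kg·m². Taking the sense of the package's angular momentum as positive, L_{package} = m v R = (18.6)(6.31)(1.68) = 197.2 kg·m²/s.
L_i = −I_p ω_p + m v R = −(57.15)(5.04) + 197.2 = -90.88 kg·m²/s.
After sticking, I_f = I_p + m R² = 57.15 + (18.6)(1.68)² = 109.7 kg·m².
ω_f = L_i / I_f = -90.88 / 109.7 = -0.8288 rad/s.

|ω_f| ≈ 0.829 rad/s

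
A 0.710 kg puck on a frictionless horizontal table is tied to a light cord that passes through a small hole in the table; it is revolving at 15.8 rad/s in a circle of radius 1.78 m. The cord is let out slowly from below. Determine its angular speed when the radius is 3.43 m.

The constraining force is radial, so m r² ω about the center is conserved.
ω₂ = ω₁ (r₁/r₂)² = (15.8)(1.78/3.43)² = 4.255 rad/s.

ω₂ ≈ 4.26 rad/s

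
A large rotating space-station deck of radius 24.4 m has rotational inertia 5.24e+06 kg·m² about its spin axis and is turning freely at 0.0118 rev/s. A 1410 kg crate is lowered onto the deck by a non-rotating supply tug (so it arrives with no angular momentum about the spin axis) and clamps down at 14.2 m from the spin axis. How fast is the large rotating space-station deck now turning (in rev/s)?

ω_f ≈ 0.0112 rev/s

No external torque acts about the spin axis; L_before = L_after.
Added inertia Σmr² = (1410)(14.2)² = 2.843e+05 kg·m²; I_f = 5.240e+06 + 2.843e+05 = 5.524e+06 kg·m².
ω_f = I_p ω_i / I_f = (5.240e+06)(0.0118) / 5.524e+06 = 0.01119 rev/s.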